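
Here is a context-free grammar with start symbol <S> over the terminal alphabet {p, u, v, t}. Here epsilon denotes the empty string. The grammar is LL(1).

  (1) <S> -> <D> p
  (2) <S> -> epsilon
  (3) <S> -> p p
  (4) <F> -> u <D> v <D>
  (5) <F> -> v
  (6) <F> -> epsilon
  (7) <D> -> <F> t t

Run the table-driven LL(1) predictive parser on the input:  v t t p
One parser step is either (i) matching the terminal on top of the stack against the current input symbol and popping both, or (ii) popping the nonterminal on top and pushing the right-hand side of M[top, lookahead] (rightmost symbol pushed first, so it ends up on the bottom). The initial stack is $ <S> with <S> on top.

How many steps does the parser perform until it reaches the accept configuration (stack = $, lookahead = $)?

step 1: stack=$ <S>  input=v t t p $  — expand <S> -> <D> p
step 2: stack=$ p <D>  input=v t t p $  — expand <D> -> <F> t t
step 3: stack=$ p t t <F>  input=v t t p $  — expand <F> -> v
step 4: stack=$ p t t v  input=v t t p $  — match v
step 5: stack=$ p t t  input=t t p $  — match t
step 6: stack=$ p t  input=t p $  — match t
step 7: stack=$ p  input=p $  — match p
Accept reached after 7 steps.

7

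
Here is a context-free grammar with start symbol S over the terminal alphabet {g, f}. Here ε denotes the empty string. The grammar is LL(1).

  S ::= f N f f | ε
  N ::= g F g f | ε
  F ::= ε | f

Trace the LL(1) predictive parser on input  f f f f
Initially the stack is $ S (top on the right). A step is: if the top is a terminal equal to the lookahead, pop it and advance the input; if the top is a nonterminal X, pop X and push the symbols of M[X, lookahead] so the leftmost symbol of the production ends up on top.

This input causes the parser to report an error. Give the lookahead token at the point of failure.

step 1: stack=$ S  input=f f f f $  — expand S ::= f N f f
step 2: stack=$ f f N f  input=f f f f $  — match f
step 3: stack=$ f f N  input=f f f $  — expand N ::= ε
step 4: stack=$ f f  input=f f f $  — match f
step 5: stack=$ f  input=f f $  — match f
step 6: stack=$  input=f $  — error: stack empty but input remains

f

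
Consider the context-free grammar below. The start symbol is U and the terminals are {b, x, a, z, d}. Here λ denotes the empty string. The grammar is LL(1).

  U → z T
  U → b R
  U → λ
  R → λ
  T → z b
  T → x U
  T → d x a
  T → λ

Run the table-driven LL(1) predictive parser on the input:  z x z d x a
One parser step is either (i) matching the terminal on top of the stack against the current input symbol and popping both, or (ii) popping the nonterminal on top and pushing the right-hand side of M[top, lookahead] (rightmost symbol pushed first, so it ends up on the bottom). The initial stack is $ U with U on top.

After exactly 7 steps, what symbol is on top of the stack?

d

     Stack  Input          Action
  1  $ U    z x z d x a $  expand U → z T
  2  $ T z  z x z d x a $  match z
  3  $ T    x z d x a $    expand T → x U
  4  $ U x  x z d x a $    match x
  5  $ U    z d x a $      expand U → z T
  6  $ T z  z d x a $      match z
  7  $ T    d x a $        expand T → d x a
Stack after step 7: $ a x d (top = d).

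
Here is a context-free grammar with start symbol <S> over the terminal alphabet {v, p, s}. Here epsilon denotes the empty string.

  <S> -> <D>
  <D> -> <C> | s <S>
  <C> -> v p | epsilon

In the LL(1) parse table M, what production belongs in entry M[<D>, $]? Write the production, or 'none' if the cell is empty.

<D> -> <C>

FIRST(<C>): from <C>->v p we get {v}; from <C>->epsilon we get {epsilon}. So FIRST(<C>) = {epsilon, v}.
FIRST(<D>): from <D>-><C> we get {epsilon, v}; from <D>->s <S> we get {s}. So FIRST(<D>) = {epsilon, s, v}.
FIRST(<S>): from <S>-><D> we get {epsilon, s, v}. So FIRST(<S>) = {epsilon, s, v}.
FOLLOW(<S>) includes $ since <S> is the start symbol.
FOLLOW(<S>): in <D>->s <S>, the suffix after <S> is empty, so FOLLOW(<S>) ⊇ FOLLOW(<D>) = {$}. Thus FOLLOW(<S>) = {$}.
FOLLOW(<D>): in <S>-><D>, the suffix after <D> is empty, so FOLLOW(<D>) ⊇ FOLLOW(<S>) = {$}. Thus FOLLOW(<D>) = {$}.
For <D> -> <C>: FIRST(<C>) = {epsilon, v}, so it goes in M[<D>, t] for t ∈ {v}; since epsilon ∈ FIRST, also for every t ∈ FOLLOW(<D>) = {$}.
For <D> -> s <S>: FIRST(s <S>) = {s}, so it goes in M[<D>, t] for t ∈ {s}.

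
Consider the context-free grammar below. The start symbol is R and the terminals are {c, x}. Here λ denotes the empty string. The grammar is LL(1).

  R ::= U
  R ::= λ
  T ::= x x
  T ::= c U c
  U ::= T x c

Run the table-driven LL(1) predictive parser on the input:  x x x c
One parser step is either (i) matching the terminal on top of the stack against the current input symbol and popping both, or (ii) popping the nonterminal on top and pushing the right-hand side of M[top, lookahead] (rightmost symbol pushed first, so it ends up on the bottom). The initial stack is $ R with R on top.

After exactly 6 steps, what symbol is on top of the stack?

c

step 1: stack=$ R  input=x x x c $  — expand R ::= U
step 2: stack=$ U  input=x x x c $  — expand U ::= T x c
step 3: stack=$ c x T  input=x x x c $  — expand T ::= x x
step 4: stack=$ c x x x  input=x x x c $  — match x
step 5: stack=$ c x x  input=x x c $  — match x
step 6: stack=$ c x  input=x c $  — match x
Stack after step 6: $ c (top = c).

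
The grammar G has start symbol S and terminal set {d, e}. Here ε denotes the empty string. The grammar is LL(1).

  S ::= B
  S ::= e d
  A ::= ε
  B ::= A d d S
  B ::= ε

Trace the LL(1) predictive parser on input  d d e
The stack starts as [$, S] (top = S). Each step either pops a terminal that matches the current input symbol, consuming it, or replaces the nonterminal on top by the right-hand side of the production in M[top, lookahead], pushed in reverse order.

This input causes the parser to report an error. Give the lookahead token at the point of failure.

     Stack      Input    Action
  1  $ S        d d e $  expand S ::= B
  2  $ B        d d e $  expand B ::= A d d S
  3  $ S d d A  d d e $  expand A ::= ε
  4  $ S d d    d d e $  match d
  5  $ S d      d e $    match d
  6  $ S        e $      expand S ::= e d
  7  $ d e      e $      match e
  8  $ d        $        error: top is terminal d but lookahead is $

$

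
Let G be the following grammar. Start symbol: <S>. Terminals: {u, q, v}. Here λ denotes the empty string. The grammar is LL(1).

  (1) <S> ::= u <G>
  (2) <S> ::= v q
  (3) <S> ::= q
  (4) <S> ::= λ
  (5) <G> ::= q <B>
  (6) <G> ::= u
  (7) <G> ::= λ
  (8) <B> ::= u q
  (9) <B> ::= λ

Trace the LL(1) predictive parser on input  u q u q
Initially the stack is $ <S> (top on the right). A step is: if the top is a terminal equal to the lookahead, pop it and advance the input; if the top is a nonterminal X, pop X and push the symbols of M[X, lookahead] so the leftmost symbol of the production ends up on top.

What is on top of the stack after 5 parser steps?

step 1: stack=$ <S>  input=u q u q $  — expand <S> ::= u <G>
step 2: stack=$ <G> u  input=u q u q $  — match u
step 3: stack=$ <G>  input=q u q $  — expand <G> ::= q <B>
step 4: stack=$ <B> q  input=q u q $  — match q
step 5: stack=$ <B>  input=u q $  — expand <B> ::= u q
Stack after step 5: $ q u (top = u).

u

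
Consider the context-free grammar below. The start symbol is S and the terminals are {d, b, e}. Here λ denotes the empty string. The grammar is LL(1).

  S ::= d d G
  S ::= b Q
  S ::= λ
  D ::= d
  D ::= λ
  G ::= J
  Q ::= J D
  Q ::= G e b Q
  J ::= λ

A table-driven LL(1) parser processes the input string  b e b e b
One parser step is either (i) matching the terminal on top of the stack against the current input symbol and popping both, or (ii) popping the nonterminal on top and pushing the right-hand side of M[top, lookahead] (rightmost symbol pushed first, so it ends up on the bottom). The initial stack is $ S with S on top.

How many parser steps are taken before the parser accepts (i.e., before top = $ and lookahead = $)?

step 1: stack=$ S  input=b e b e b $  — expand S ::= b Q
step 2: stack=$ Q b  input=b e b e b $  — match b
step 3: stack=$ Q  input=e b e b $  — expand Q ::= G e b Q
step 4: stack=$ Q b e G  input=e b e b $  — expand G ::= J
step 5: stack=$ Q b e J  input=e b e b $  — expand J ::= λ
step 6: stack=$ Q b e  input=e b e b $  — match e
step 7: stack=$ Q b  input=b e b $  — match b
step 8: stack=$ Q  input=e b $  — expand Q ::= G e b Q
step 9: stack=$ Q b e G  input=e b $  — expand G ::= J
step 10: stack=$ Q b e J  input=e b $  — expand J ::= λ
step 11: stack=$ Q b e  input=e b $  — match e
step 12: stack=$ Q b  input=b $  — match b
step 13: stack=$ Q  input=$  — expand Q ::= J D
step 14: stack=$ D J  input=$  — expand J ::= λ
step 15: stack=$ D  input=$  — expand D ::= λ
Accept reached after 15 steps.

15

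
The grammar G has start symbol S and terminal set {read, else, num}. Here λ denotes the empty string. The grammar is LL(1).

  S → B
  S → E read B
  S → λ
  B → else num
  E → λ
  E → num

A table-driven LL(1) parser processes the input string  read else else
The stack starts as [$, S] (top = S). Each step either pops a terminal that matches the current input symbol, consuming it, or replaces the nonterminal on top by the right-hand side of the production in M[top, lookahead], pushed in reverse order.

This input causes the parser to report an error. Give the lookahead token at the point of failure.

else

     Stack       Input             Action
  1  $ S         read else else $  expand S → E read B
  2  $ B read E  read else else $  expand E → λ
  3  $ B read    read else else $  match read
  4  $ B         else else $       expand B → else num
  5  $ num else  else else $       match else
  6  $ num       else $            error: top is terminal num but lookahead is else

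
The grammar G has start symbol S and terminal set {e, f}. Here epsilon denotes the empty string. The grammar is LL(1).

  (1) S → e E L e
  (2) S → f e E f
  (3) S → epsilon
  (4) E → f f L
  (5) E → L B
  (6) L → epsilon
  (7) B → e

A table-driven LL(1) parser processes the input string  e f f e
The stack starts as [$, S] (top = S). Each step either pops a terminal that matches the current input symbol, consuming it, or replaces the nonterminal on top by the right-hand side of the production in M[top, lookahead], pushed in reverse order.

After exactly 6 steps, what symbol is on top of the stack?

L

step 1: stack=$ S  input=e f f e $  — expand S → e E L e
step 2: stack=$ e L E e  input=e f f e $  — match e
step 3: stack=$ e L E  input=f f e $  — expand E → f f L
step 4: stack=$ e L L f f  input=f f e $  — match f
step 5: stack=$ e L L f  input=f e $  — match f
step 6: stack=$ e L L  input=e $  — expand L → epsilon
Stack after step 6: $ e L (top = L).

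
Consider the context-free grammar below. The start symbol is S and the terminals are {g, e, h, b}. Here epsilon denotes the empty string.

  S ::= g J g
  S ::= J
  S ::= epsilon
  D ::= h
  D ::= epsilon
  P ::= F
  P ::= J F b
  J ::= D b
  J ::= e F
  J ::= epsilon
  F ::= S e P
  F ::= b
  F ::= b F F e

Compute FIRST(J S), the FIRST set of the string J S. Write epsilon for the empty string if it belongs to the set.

{epsilon, b, e, g, h}

FIRST(D) = {epsilon, h}
FIRST(J) = {epsilon, b, e, h}  (via D b)
FIRST(S) = {epsilon, b, e, g, h}  (via J)
FIRST(F) = {b, e, g, h}  (via S e P)
FIRST(P) = {b, e, g, h}  (via F, J F b)
FIRST(J S): take FIRST of each symbol in turn, carrying on past any symbol whose FIRST contains epsilon; result {epsilon, b, e, g, h}.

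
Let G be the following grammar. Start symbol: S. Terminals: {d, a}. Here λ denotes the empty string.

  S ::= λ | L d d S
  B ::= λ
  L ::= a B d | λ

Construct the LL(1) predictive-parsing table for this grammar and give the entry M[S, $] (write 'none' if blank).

FIRST(B) = {λ}
FIRST(L) = {λ, a}
FIRST(S) = {λ, a, d}  (via L d d S)
FOLLOW(S) includes $ since S is the start symbol.
FOLLOW(S): in S::=L d d S, the suffix after S is empty (adds nothing new). Thus FOLLOW(S) = {$}.
For S ::= λ: FIRST(λ) = {λ}, so it goes in M[S, t] for t ∈ {}; since λ ∈ FIRST, also for every t ∈ FOLLOW(S) = {$}.
For S ::= L d d S: FIRST(L d d S) = {a, d}, so it goes in M[S, t] for t ∈ {a, d}.

S ::= λ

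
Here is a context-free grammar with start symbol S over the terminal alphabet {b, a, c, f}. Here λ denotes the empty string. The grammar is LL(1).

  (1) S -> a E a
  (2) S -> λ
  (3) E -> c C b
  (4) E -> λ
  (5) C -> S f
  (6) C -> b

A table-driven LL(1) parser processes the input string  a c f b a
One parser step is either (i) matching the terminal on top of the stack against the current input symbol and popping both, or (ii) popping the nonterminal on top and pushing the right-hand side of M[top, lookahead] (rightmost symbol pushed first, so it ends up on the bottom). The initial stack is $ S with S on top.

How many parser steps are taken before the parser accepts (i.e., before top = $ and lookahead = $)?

step 1: stack=$ S  input=a c f b a $  — expand S -> a E a
step 2: stack=$ a E a  input=a c f b a $  — match a
step 3: stack=$ a E  input=c f b a $  — expand E -> c C b
step 4: stack=$ a b C c  input=c f b a $  — match c
step 5: stack=$ a b C  input=f b a $  — expand C -> S f
step 6: stack=$ a b f S  input=f b a $  — expand S -> λ
step 7: stack=$ a b f  input=f b a $  — match f
step 8: stack=$ a b  input=b a $  — match b
step 9: stack=$ a  input=a $  — match a
Accept reached after 9 steps.

9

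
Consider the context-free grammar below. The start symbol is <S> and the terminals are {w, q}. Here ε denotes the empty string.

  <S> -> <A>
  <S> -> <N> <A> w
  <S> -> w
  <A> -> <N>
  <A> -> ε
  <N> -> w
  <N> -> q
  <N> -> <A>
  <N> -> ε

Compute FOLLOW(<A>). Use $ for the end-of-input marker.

{$, q, w}

FIRST(<S>) = {ε, q, w}  (via <A>, <N> <A> w)
FIRST(<A>) = {ε, q, w}  (via <N>)
FIRST(<N>) = {ε, q, w}  (via <A>)
FOLLOW(<S>) includes $ since <S> is the start symbol.
FOLLOW(<S>): <S> appears on no right-hand side. Thus FOLLOW(<S>) = {$}.
FOLLOW(<A>): in <S>-><A>, the suffix after <A> is empty, so FOLLOW(<A>) ⊇ FOLLOW(<S>) = {$}; in <S>-><N> <A> w, <A> is followed by w with FIRST {w}; in <N>-><A>, the suffix after <A> is empty, so FOLLOW(<A>) ⊇ FOLLOW(<N>) = {$, q, w}. Thus FOLLOW(<A>) = {$, q, w}.
FOLLOW(<N>): in <S>-><N> <A> w, <N> is followed by <A> w with FIRST {q, w}; in <A>-><N>, the suffix after <N> is empty, so FOLLOW(<N>) ⊇ FOLLOW(<A>) = {$, q, w}. Thus FOLLOW(<N>) = {$, q, w}.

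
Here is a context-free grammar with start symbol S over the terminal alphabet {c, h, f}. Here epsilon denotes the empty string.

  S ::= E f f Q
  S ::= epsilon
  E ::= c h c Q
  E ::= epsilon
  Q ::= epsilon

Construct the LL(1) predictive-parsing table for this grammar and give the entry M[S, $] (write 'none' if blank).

FIRST(E) = {epsilon, c}
FIRST(Q) = {epsilon}
FIRST(S) = {epsilon, c, f}  (via E f f Q)
FOLLOW(S) includes $ since S is the start symbol.
FOLLOW(S): S appears on no right-hand side. Thus FOLLOW(S) = {$}.
For S ::= E f f Q: FIRST(E f f Q) = {c, f}, so it goes in M[S, t] for t ∈ {c, f}.
For S ::= epsilon: FIRST(epsilon) = {epsilon}, so it goes in M[S, t] for t ∈ {}; since epsilon ∈ FIRST, also for every t ∈ FOLLOW(S) = {$}.

S ::= epsilon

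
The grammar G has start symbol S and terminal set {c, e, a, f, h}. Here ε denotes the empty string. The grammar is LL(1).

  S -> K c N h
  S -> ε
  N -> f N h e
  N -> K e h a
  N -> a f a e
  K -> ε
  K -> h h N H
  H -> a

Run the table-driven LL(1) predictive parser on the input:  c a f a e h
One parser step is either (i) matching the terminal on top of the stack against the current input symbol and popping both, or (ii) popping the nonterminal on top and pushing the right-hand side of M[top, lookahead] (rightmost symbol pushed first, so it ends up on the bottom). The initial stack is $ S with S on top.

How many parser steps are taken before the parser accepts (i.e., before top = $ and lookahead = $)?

     Stack        Input          Action
  1  $ S          c a f a e h $  expand S -> K c N h
  2  $ h N c K    c a f a e h $  expand K -> ε
  3  $ h N c      c a f a e h $  match c
  4  $ h N        a f a e h $    expand N -> a f a e
  5  $ h e a f a  a f a e h $    match a
  6  $ h e a f    f a e h $      match f
  7  $ h e a      a e h $        match a
  8  $ h e        e h $          match e
  9  $ h          h $            match h
Accept reached after 9 steps.

9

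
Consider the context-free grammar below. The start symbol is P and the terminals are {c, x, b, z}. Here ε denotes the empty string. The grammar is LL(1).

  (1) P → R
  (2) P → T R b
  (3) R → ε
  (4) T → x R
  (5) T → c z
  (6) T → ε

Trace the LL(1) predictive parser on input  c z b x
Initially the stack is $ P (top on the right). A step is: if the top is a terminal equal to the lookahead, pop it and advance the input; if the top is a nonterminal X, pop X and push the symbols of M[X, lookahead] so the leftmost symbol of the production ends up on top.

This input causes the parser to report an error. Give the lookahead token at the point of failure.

step 1: stack=$ P  input=c z b x $  — expand P → T R b
step 2: stack=$ b R T  input=c z b x $  — expand T → c z
step 3: stack=$ b R z c  input=c z b x $  — match c
step 4: stack=$ b R z  input=z b x $  — match z
step 5: stack=$ b R  input=b x $  — expand R → ε
step 6: stack=$ b  input=b x $  — match b
step 7: stack=$  input=x $  — error: stack empty but input remains

x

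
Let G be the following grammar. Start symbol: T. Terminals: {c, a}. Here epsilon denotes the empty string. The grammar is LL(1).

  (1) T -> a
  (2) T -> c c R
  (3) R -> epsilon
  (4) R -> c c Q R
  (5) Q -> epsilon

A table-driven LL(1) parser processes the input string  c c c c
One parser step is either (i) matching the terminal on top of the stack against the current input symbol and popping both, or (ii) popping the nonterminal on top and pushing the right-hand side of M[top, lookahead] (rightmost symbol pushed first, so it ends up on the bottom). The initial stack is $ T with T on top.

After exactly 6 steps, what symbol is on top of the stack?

     Stack      Input      Action
  1  $ T        c c c c $  expand T -> c c R
  2  $ R c c    c c c c $  match c
  3  $ R c      c c c $    match c
  4  $ R        c c $      expand R -> c c Q R
  5  $ R Q c c  c c $      match c
  6  $ R Q c    c $        match c
Stack after step 6: $ R Q (top = Q).

Q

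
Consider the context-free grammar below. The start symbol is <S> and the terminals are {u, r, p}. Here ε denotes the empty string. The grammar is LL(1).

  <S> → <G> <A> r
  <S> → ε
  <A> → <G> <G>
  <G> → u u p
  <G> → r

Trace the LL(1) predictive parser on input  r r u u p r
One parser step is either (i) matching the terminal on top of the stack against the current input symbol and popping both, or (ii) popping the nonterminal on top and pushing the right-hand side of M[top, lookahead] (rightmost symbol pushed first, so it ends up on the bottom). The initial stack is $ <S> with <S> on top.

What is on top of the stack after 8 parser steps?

step 1: stack=$ <S>  input=r r u u p r $  — expand <S> → <G> <A> r
step 2: stack=$ r <A> <G>  input=r r u u p r $  — expand <G> → r
step 3: stack=$ r <A> r  input=r r u u p r $  — match r
step 4: stack=$ r <A>  input=r u u p r $  — expand <A> → <G> <G>
step 5: stack=$ r <G> <G>  input=r u u p r $  — expand <G> → r
step 6: stack=$ r <G> r  input=r u u p r $  — match r
step 7: stack=$ r <G>  input=u u p r $  — expand <G> → u u p
step 8: stack=$ r p u u  input=u u p r $  — match u
Stack after step 8: $ r p u (top = u).

u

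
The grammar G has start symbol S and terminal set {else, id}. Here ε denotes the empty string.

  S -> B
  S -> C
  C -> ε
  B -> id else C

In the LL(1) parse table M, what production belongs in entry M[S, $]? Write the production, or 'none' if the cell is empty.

FIRST(C): from C->ε we get {ε}. So FIRST(C) = {ε}.
FIRST(B): from B->id else C we get {id}. So FIRST(B) = {id}.
FIRST(S): from S->B we get {id}; from S->C we get {ε}. So FIRST(S) = {ε, id}.
FOLLOW(S) includes $ since S is the start symbol.
FOLLOW(S): S appears on no right-hand side. Thus FOLLOW(S) = {$}.
For S -> B: FIRST(B) = {id}, so it goes in M[S, t] for t ∈ {id}.
For S -> C: FIRST(C) = {ε}, so it goes in M[S, t] for t ∈ {}; since ε ∈ FIRST, also for every t ∈ FOLLOW(S) = {$}.

S -> C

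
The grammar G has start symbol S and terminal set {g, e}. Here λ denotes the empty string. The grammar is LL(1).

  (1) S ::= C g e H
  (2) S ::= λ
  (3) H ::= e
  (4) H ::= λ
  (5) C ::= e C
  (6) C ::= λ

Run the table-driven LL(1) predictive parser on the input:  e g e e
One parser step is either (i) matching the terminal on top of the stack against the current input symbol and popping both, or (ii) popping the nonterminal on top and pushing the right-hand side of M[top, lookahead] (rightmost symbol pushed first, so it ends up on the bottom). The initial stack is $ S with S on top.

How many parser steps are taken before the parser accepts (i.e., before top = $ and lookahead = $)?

8

     Stack        Input      Action
  1  $ S          e g e e $  expand S ::= C g e H
  2  $ H e g C    e g e e $  expand C ::= e C
  3  $ H e g C e  e g e e $  match e
  4  $ H e g C    g e e $    expand C ::= λ
  5  $ H e g      g e e $    match g
  6  $ H e        e e $      match e
  7  $ H          e $        expand H ::= e
  8  $ e          e $        match e
Accept reached after 8 steps.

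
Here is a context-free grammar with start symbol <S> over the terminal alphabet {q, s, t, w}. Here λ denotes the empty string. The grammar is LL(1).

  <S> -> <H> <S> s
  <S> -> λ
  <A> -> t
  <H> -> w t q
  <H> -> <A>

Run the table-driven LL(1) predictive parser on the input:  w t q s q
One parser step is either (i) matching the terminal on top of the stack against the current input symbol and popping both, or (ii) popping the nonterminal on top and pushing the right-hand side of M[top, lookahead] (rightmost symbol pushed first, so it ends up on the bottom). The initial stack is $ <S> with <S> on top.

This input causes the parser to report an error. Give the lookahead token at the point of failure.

q

step 1: stack=$ <S>  input=w t q s q $  — expand <S> -> <H> <S> s
step 2: stack=$ s <S> <H>  input=w t q s q $  — expand <H> -> w t q
step 3: stack=$ s <S> q t w  input=w t q s q $  — match w
step 4: stack=$ s <S> q t  input=t q s q $  — match t
step 5: stack=$ s <S> q  input=q s q $  — match q
step 6: stack=$ s <S>  input=s q $  — expand <S> -> λ
step 7: stack=$ s  input=s q $  — match s
step 8: stack=$  input=q $  — error: stack empty but input remains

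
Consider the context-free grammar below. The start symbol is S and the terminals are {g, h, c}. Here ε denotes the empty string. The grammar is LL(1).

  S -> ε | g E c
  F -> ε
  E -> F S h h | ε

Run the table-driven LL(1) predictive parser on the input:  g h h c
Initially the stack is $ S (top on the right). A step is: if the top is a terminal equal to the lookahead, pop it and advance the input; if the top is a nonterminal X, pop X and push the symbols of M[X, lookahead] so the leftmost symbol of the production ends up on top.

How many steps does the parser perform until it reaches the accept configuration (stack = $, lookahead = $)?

8

     Stack        Input      Action
  1  $ S          g h h c $  expand S -> g E c
  2  $ c E g      g h h c $  match g
  3  $ c E        h h c $    expand E -> F S h h
  4  $ c h h S F  h h c $    expand F -> ε
  5  $ c h h S    h h c $    expand S -> ε
  6  $ c h h      h h c $    match h
  7  $ c h        h c $      match h
  8  $ c          c $        match c
Accept reached after 8 steps.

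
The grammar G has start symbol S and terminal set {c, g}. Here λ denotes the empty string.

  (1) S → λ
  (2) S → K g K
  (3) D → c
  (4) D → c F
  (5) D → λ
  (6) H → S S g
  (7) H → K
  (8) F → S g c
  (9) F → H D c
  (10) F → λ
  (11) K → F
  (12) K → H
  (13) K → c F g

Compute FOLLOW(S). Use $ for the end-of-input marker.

{$, c, g}

FIRST(D) = {λ, c}
FIRST(S) = {λ, c, g}  (via K g K)
FIRST(H) = {λ, c, g}  (via S S g, K)
FIRST(F) = {λ, c, g}  (via S g c, H D c)
FIRST(K) = {λ, c, g}  (via F, H)
FOLLOW(S) includes $ since S is the start symbol.
FOLLOW(S): in H→S S g (occurrence 1), S is followed by S g with FIRST {c, g}; in H→S S g (occurrence 2), S is followed by g with FIRST {g}; in F→S g c, S is followed by g c with FIRST {g}. Thus FOLLOW(S) = {$, c, g}.
FOLLOW(D): in F→H D c, D is followed by c with FIRST {c}. Thus FOLLOW(D) = {c}.
FOLLOW(H): in F→H D c, H is followed by D c with FIRST {c}; in K→H, the suffix after H is empty, so FOLLOW(H) ⊇ FOLLOW(K) = {$, c, g}. Thus FOLLOW(H) = {$, c, g}.
FOLLOW(K): in S→K g K (occurrence 1), K is followed by g K with FIRST {g}; in S→K g K (occurrence 2), the suffix after K is empty, so FOLLOW(K) ⊇ FOLLOW(S) = {$, c, g}; in H→K, the suffix after K is empty, so FOLLOW(K) ⊇ FOLLOW(H) = {$, c, g}. Thus FOLLOW(K) = {$, c, g}.
FOLLOW(F): in D→c F, the suffix after F is empty, so FOLLOW(F) ⊇ FOLLOW(D) = {c}; in K→F, the suffix after F is empty, so FOLLOW(F) ⊇ FOLLOW(K) = {$, c, g}; in K→c F g, F is followed by g with FIRST {g}. Thus FOLLOW(F) = {$, c, g}.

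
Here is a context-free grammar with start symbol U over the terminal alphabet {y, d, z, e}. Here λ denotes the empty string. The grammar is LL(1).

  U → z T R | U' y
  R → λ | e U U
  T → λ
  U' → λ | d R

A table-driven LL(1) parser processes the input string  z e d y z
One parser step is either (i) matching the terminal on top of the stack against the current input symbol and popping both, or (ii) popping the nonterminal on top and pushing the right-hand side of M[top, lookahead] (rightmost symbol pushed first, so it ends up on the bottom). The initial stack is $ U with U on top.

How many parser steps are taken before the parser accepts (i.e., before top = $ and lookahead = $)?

14

      Stack      Input        Action
   1  $ U        z e d y z $  expand U → z T R
   2  $ R T z    z e d y z $  match z
   3  $ R T      e d y z $    expand T → λ
   4  $ R        e d y z $    expand R → e U U
   5  $ U U e    e d y z $    match e
   6  $ U U      d y z $      expand U → U' y
   7  $ U y U'   d y z $      expand U' → d R
   8  $ U y R d  d y z $      match d
   9  $ U y R    y z $        expand R → λ
  10  $ U y      y z $        match y
  11  $ U        z $          expand U → z T R
  12  $ R T z    z $          match z
  13  $ R T      $            expand T → λ
  14  $ R        $            expand R → λ
Accept reached after 14 steps.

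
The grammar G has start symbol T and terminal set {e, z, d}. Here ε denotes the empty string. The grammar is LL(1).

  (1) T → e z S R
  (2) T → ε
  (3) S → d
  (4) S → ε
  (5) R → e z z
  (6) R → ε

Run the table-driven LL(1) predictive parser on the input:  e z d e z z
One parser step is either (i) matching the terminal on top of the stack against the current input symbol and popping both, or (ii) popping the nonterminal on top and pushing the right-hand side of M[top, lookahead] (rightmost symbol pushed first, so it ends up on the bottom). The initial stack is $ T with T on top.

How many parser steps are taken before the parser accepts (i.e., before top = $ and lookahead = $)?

     Stack      Input          Action
  1  $ T        e z d e z z $  expand T → e z S R
  2  $ R S z e  e z d e z z $  match e
  3  $ R S z    z d e z z $    match z
  4  $ R S      d e z z $      expand S → d
  5  $ R d      d e z z $      match d
  6  $ R        e z z $        expand R → e z z
  7  $ z z e    e z z $        match e
  8  $ z z      z z $          match z
  9  $ z        z $            match z
Accept reached after 9 steps.

9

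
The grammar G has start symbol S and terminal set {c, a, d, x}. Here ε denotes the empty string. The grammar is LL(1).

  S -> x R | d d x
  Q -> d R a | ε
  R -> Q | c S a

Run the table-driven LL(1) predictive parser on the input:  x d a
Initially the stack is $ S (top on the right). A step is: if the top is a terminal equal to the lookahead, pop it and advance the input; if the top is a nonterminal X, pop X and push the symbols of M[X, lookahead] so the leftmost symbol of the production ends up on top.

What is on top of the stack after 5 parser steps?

step 1: stack=$ S  input=x d a $  — expand S -> x R
step 2: stack=$ R x  input=x d a $  — match x
step 3: stack=$ R  input=d a $  — expand R -> Q
step 4: stack=$ Q  input=d a $  — expand Q -> d R a
step 5: stack=$ a R d  input=d a $  — match d
Stack after step 5: $ a R (top = R).

R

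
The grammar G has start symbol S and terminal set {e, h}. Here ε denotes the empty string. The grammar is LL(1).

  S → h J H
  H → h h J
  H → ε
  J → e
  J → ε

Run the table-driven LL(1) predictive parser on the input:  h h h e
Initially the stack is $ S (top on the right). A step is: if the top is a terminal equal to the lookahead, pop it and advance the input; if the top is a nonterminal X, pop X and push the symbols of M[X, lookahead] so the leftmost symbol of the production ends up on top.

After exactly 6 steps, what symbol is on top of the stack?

J

step 1: stack=$ S  input=h h h e $  — expand S → h J H
step 2: stack=$ H J h  input=h h h e $  — match h
step 3: stack=$ H J  input=h h e $  — expand J → ε
step 4: stack=$ H  input=h h e $  — expand H → h h J
step 5: stack=$ J h h  input=h h e $  — match h
step 6: stack=$ J h  input=h e $  — match h
Stack after step 6: $ J (top = J).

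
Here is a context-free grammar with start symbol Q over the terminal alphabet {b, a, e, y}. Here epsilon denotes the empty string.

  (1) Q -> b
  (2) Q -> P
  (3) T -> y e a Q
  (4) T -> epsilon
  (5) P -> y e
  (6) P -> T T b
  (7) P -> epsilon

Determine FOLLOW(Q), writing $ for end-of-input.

{$, b, y}

FIRST(T) = {epsilon, y}
FIRST(P) = {epsilon, b, y}  (via T T b)
FIRST(Q) = {epsilon, b, y}  (via P)
FOLLOW(Q) includes $ since Q is the start symbol.
FOLLOW(T): in P->T T b (occurrence 1), T is followed by T b with FIRST {b, y}; in P->T T b (occurrence 2), T is followed by b with FIRST {b}. Thus FOLLOW(T) = {b, y}.
FOLLOW(Q): in T->y e a Q, the suffix after Q is empty, so FOLLOW(Q) ⊇ FOLLOW(T) = {b, y}. Thus FOLLOW(Q) = {$, b, y}.
FOLLOW(P): in Q->P, the suffix after P is empty, so FOLLOW(P) ⊇ FOLLOW(Q) = {$, b, y}. Thus FOLLOW(P) = {$, b, y}.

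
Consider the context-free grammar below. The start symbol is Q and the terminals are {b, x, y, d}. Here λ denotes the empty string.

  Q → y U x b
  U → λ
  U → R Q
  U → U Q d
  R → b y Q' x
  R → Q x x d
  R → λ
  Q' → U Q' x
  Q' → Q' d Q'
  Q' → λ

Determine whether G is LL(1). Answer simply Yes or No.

No

FIRST(Q) = {y}
FIRST(U) = {λ, b, y}
FIRST(R) = {λ, b, y}
FIRST(Q') = {λ, b, d, x, y}
FOLLOW(Q) = {$, b, d, x, y}
FOLLOW(U) = {b, d, x, y}
FOLLOW(R) = {y}
FOLLOW(Q') = {d, x}
Cell M[Q', b] receives both Q' → U Q' x and Q' → Q' d Q' — the grammar is not LL(1).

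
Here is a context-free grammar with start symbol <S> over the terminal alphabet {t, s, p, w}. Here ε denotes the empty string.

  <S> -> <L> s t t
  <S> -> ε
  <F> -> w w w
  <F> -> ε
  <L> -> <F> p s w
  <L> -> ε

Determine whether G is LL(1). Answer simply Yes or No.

FIRST(<S>) = {ε, p, s, w}
FIRST(<F>) = {ε, w}
FIRST(<L>) = {ε, p, w}
FOLLOW(<S>) = {$}
FOLLOW(<F>) = {p}
FOLLOW(<L>) = {s}
Each cell of M receives at most one production.

Yes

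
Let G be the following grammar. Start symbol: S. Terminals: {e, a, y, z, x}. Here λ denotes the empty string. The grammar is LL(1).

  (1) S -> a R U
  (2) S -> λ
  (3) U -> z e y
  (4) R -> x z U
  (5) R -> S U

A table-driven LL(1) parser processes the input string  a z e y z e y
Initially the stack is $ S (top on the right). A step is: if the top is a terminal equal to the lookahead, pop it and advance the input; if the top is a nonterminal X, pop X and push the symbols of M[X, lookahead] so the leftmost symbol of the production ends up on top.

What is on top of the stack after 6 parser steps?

e

     Stack      Input            Action
  1  $ S        a z e y z e y $  expand S -> a R U
  2  $ U R a    a z e y z e y $  match a
  3  $ U R      z e y z e y $    expand R -> S U
  4  $ U U S    z e y z e y $    expand S -> λ
  5  $ U U      z e y z e y $    expand U -> z e y
  6  $ U y e z  z e y z e y $    match z
Stack after step 6: $ U y e (top = e).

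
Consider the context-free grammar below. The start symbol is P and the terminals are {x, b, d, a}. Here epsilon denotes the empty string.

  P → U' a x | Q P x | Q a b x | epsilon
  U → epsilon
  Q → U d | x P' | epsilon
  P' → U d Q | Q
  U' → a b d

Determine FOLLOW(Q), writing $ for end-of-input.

FIRST(U) = {epsilon}
FIRST(U') = {a}
FIRST(Q) = {epsilon, d, x}  (via U d)
FIRST(P) = {epsilon, a, d, x}  (via U' a x, Q P x, Q a b x)
FIRST(P') = {epsilon, d, x}  (via U d Q, Q)
FOLLOW(P) includes $ since P is the start symbol.
FOLLOW(P): in P→Q P x, P is followed by x with FIRST {x}. Thus FOLLOW(P) = {$, x}.
FOLLOW(U): in Q→U d, U is followed by d with FIRST {d}; in P'→U d Q, U is followed by d Q with FIRST {d}. Thus FOLLOW(U) = {d}.
FOLLOW(U'): in P→U' a x, U' is followed by a x with FIRST {a}. Thus FOLLOW(U') = {a}.
FOLLOW(Q): in P→Q P x, Q is followed by P x with FIRST {a, d, x}; in P→Q a b x, Q is followed by a b x with FIRST {a}; in P'→U d Q, the suffix after Q is empty, so FOLLOW(Q) ⊇ FOLLOW(P') = {a, d, x}; in P'→Q, the suffix after Q is empty, so FOLLOW(Q) ⊇ FOLLOW(P') = {a, d, x}. Thus FOLLOW(Q) = {a, d, x}.
FOLLOW(P'): in Q→x P', the suffix after P' is empty, so FOLLOW(P') ⊇ FOLLOW(Q) = {a, d, x}. Thus FOLLOW(P') = {a, d, x}.

{a, d, x}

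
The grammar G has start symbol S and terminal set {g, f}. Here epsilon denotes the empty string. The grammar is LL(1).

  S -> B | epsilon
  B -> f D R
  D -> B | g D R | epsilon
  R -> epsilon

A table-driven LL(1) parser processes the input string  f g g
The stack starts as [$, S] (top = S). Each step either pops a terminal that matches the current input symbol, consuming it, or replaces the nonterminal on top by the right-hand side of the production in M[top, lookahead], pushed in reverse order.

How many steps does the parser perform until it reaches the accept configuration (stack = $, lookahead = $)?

11

      Stack        Input    Action
   1  $ S          f g g $  expand S -> B
   2  $ B          f g g $  expand B -> f D R
   3  $ R D f      f g g $  match f
   4  $ R D        g g $    expand D -> g D R
   5  $ R R D g    g g $    match g
   6  $ R R D      g $      expand D -> g D R
   7  $ R R R D g  g $      match g
   8  $ R R R D    $        expand D -> epsilon
   9  $ R R R      $        expand R -> epsilon
  10  $ R R        $        expand R -> epsilon
  11  $ R          $        expand R -> epsilon
Accept reached after 11 steps.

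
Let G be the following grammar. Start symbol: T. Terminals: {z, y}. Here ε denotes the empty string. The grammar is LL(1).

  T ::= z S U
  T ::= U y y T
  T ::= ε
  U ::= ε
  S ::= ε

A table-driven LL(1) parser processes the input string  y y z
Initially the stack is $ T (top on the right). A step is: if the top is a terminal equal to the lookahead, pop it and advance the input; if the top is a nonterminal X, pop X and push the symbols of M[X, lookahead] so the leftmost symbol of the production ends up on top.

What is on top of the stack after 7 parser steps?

U

step 1: stack=$ T  input=y y z $  — expand T ::= U y y T
step 2: stack=$ T y y U  input=y y z $  — expand U ::= ε
step 3: stack=$ T y y  input=y y z $  — match y
step 4: stack=$ T y  input=y z $  — match y
step 5: stack=$ T  input=z $  — expand T ::= z S U
step 6: stack=$ U S z  input=z $  — match z
step 7: stack=$ U S  input=$  — expand S ::= ε
Stack after step 7: $ U (top = U).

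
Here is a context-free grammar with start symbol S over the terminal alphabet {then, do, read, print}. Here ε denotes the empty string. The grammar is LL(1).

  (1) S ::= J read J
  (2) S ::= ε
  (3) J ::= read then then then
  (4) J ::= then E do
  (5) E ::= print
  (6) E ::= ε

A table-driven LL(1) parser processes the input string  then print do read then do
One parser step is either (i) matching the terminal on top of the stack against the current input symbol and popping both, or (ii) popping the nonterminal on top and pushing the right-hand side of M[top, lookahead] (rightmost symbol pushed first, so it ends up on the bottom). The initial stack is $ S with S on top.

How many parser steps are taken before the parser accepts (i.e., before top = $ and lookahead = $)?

11

step 1: stack=$ S  input=then print do read then do $  — expand S ::= J read J
step 2: stack=$ J read J  input=then print do read then do $  — expand J ::= then E do
step 3: stack=$ J read do E then  input=then print do read then do $  — match then
step 4: stack=$ J read do E  input=print do read then do $  — expand E ::= print
step 5: stack=$ J read do print  input=print do read then do $  — match print
step 6: stack=$ J read do  input=do read then do $  — match do
step 7: stack=$ J read  input=read then do $  — match read
step 8: stack=$ J  input=then do $  — expand J ::= then E do
step 9: stack=$ do E then  input=then do $  — match then
step 10: stack=$ do E  input=do $  — expand E ::= ε
step 11: stack=$ do  input=do $  — match do
Accept reached after 11 steps.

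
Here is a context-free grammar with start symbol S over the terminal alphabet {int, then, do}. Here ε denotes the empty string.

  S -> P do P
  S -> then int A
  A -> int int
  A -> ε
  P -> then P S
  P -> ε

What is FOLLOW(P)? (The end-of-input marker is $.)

{$, do, then}

FIRST(A): from A->int int we get {int}; from A->ε we get {ε}. So FIRST(A) = {ε, int}.
FIRST(P): from P->then P S we get {then}; from P->ε we get {ε}. So FIRST(P) = {ε, then}.
FIRST(S): from S->P do P we get {do, then}; from S->then int A we get {then}. So FIRST(S) = {do, then}.
FOLLOW(S) includes $ since S is the start symbol.
FOLLOW(S): in P->then P S, the suffix after S is empty, so FOLLOW(S) ⊇ FOLLOW(P) = {$, do, then}. Thus FOLLOW(S) = {$, do, then}.
FOLLOW(A): in S->then int A, the suffix after A is empty, so FOLLOW(A) ⊇ FOLLOW(S) = {$, do, then}. Thus FOLLOW(A) = {$, do, then}.
FOLLOW(P): in S->P do P (occurrence 1), P is followed by do P with FIRST {do}; in S->P do P (occurrence 2), the suffix after P is empty, so FOLLOW(P) ⊇ FOLLOW(S) = {$, do, then}; in P->then P S, P is followed by S with FIRST {do, then}. Thus FOLLOW(P) = {$, do, then}.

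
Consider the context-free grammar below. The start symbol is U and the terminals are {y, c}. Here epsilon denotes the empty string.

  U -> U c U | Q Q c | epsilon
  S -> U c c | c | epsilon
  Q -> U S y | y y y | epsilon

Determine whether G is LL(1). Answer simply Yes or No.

No

FIRST(U) = {epsilon, c, y}
FIRST(S) = {epsilon, c, y}
FIRST(Q) = {epsilon, c, y}
FOLLOW(U) = {$, c, y}
FOLLOW(S) = {y}
FOLLOW(Q) = {c, y}
Cell M[Q, c] receives both Q -> U S y and Q -> epsilon — the grammar is not LL(1).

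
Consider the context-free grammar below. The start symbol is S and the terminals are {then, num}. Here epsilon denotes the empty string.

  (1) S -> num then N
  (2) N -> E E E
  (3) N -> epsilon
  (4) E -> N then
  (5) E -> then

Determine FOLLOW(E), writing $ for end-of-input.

FIRST(S): from S->num then N we get {num}. So FIRST(S) = {num}.
FIRST(N): from N->E E E we get {then}; from N->epsilon we get {epsilon}. So FIRST(N) = {epsilon, then}.
FIRST(E): from E->N then we get {then}; from E->then we get {then}. So FIRST(E) = {then}.
FOLLOW(S) includes $ since S is the start symbol.
FOLLOW(S): S appears on no right-hand side. Thus FOLLOW(S) = {$}.
FOLLOW(N): in S->num then N, the suffix after N is empty, so FOLLOW(N) ⊇ FOLLOW(S) = {$}; in E->N then, N is followed by then with FIRST {then}. Thus FOLLOW(N) = {$, then}.
FOLLOW(E): in N->E E E (occurrence 1), E is followed by E E with FIRST {then}; in N->E E E (occurrence 2), E is followed by E with FIRST {then}; in N->E E E (occurrence 3), the suffix after E is empty, so FOLLOW(E) ⊇ FOLLOW(N) = {$, then}. Thus FOLLOW(E) = {$, then}.

{$, then}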